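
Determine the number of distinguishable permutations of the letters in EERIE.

20

EERIE has 5 letters with E appearing 3 times.
Dividing 5! = 120 by 3! = 6 for the repeated letters gives 20.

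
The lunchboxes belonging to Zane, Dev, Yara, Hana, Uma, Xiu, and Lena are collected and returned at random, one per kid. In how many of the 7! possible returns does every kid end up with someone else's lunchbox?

1854

Count assignments avoiding every fixed point. For any j of the 7 kids fixed to their own lunchbox, the other 7−j can be arranged in (7−j)! ways.
By inclusion–exclusion this is Σ_{j=0}^{7} (−1)^j C(7,j)·(7−j)!.
Computing: 5040 − 5040 + 2520 − 840 + 210 − 42 + 7 − 1 = 1854.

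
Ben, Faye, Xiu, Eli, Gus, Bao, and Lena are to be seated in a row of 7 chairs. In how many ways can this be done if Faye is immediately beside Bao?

Treat {Faye, Bao} as a single unit. There are 6 units to order, and the pair itself can be ordered 2 ways.
So the count is 2·(6)! = 1440.

1440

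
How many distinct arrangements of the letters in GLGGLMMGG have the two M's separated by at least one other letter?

588

There are 9!/(5!·2!·2!) = 756 arrangements of GLGGLMMGG in total.
If the two M's are adjacent, glue them into one block, leaving 8 items to arrange: (8)!/(5!·2!) = 168 ways.
Hence 756 − 168 = 588.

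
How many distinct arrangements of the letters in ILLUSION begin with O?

1260

With the first slot taken by O, it remains to arrange the other 7 letters (ILLUSIN).
Those 7 letters have I appearing twice and L appearing twice, giving (7)!/(2!·2!) = 1260.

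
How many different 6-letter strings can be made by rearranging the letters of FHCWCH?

The 6 letters of FHCWCH have repeats: C appearing twice and H appearing twice.
Dividing 6! = 720 by 2!·2! = 4 for the repeated letters gives 180.

180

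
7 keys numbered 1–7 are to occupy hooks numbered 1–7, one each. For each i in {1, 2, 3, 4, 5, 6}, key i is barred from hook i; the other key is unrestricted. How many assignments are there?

Let Aᵢ (for 1 ≤ i ≤ 6) be the placements that put key i in its forbidden hook. Any j of these fix j positions, leaving (7−j)! ways to fill the rest, and there are C(6,j) ways to pick which j.
By inclusion–exclusion, the number of valid placements is Σ_{j=0}^{6} (−1)^j C(6,j)·(7−j)!.
Computing: 5040 − 4320 + 1800 − 480 + 90 − 12 + 1 = 2119.

2119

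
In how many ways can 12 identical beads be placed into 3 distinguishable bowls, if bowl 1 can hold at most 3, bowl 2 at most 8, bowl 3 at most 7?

22

Ignoring the caps, the number of non-negative solutions to x_1+…+x_3 = 12 is C(14,2) = 91.
Subtract solutions that violate a single cap (substitute x_i' = x_i − (cap_i+1)): x_1 ≥ 4 gives C(10,2) = 45; x_2 ≥ 9 gives C(5,2) = 10; x_3 ≥ 8 gives C(6,2) = 15. Together 70.
Add back pairs where two caps are both exceeded: 0 + 1 + 0 = 1.
By inclusion–exclusion the count is 91 − 70 + 1 = 22.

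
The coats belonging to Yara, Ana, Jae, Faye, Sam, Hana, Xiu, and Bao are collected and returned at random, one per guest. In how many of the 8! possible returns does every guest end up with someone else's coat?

This is the derangement count D_8: permutations of 8 items with no fixed point.
By inclusion–exclusion this is Σ_{j=0}^{8} (−1)^j C(8,j)·(8−j)!.
Computing: 40320 − 40320 + 20160 − 6720 + 1680 − 336 + 56 − 8 + 1 = 14833.

14833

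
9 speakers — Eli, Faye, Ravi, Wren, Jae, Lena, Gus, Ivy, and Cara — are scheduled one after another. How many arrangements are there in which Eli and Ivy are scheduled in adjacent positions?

80640

Glue Eli and Ivy into one block (2 internal orders), leaving 8 units to arrange in a row.
That gives 2 × 8! = 2 × 40320 = 80640.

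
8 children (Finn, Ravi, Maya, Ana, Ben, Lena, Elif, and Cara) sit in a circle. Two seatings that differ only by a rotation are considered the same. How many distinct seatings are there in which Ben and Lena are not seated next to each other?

All circular seatings of 8 people number (7)! = 5040.
Those with Ben next to Lena: fuse the pair into one unit and seat 7 units around a circle — 2·(6)! = 1440.
Subtracting, 5040 − 1440 = 3600.

3600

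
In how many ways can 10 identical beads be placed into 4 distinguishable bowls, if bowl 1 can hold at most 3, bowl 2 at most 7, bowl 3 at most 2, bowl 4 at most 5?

62

Without the upper bounds there are C(13,3) = 286 ways to split 10 among 4 bowls.
Subtract solutions that violate a single cap (substitute x_i' = x_i − (cap_i+1)): x_1 ≥ 4 gives C(9,3) = 84; x_2 ≥ 8 gives C(5,3) = 10; x_3 ≥ 3 gives C(10,3) = 120; x_4 ≥ 6 gives C(7,3) = 35. Together 249.
Add back pairs where two caps are both exceeded: 0 + 20 + 1 + 0 + 0 + 4 = 25.
By inclusion–exclusion the count is 286 − 249 + 25 = 62.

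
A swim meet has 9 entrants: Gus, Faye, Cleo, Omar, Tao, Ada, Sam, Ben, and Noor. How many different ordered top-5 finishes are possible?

There are 9 choices for 1st place, 8 for 2nd, and so on down to 5 for position 5.
That gives 9 × 8 × 7 × 6 × 5 = 15120.

15120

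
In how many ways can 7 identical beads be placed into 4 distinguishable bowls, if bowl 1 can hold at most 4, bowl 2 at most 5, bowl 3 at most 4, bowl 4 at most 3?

By stars and bars, unrestricted non-negative solutions to x_1+…+x_4 = 7 number C(7+3,3) = 120.
Subtract solutions that violate a single cap (substitute x_i' = x_i − (cap_i+1)): x_1 ≥ 5 gives C(5,3) = 10; x_2 ≥ 6 gives C(4,3) = 4; x_3 ≥ 5 gives C(5,3) = 10; x_4 ≥ 4 gives C(6,3) = 20. Together 44.
No two caps can be exceeded simultaneously, so the pair terms are all 0.
By inclusion–exclusion the count is 120 − 44 + 0 = 76.

76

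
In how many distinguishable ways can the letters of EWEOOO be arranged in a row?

60

EWEOOO has 6 letters with E appearing twice and O appearing 3 times.
Dividing 6! = 720 by 3!·2! = 12 for the repeated letters gives 60.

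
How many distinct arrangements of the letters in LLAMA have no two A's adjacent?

18

There are 5!/(2!·2!) = 30 arrangements of LLAMA in total.
If the two A's are adjacent, glue them into one block, leaving 4 items to arrange: (4)!/(2!) = 12 ways.
Hence 30 − 12 = 18.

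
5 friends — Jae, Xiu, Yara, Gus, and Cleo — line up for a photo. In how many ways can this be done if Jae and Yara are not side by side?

72

Of the 5! = 120 arrangements, those with Jae and Yara adjacent number 2 × 4! = 48 (treat the pair as a block with 2 internal orders).
Complementary counting: 120 − 48 = 72.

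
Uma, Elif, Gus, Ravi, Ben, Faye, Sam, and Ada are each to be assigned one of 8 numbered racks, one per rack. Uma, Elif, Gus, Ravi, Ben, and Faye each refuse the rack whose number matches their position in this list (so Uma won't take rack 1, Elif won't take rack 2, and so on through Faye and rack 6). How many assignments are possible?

18806

Let Aᵢ (for 1 ≤ i ≤ 6) be the placements that put person i in their forbidden rack. Any j of these fix j positions, leaving (8−j)! ways to fill the rest, and there are C(6,j) ways to pick which j.
By inclusion–exclusion, the number of valid placements is Σ_{j=0}^{6} (−1)^j C(6,j)·(8−j)!.
Computing: 40320 − 30240 + 10800 − 2400 + 360 − 36 + 2 = 18806.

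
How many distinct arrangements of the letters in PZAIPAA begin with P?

With the first slot taken by P, it remains to arrange the other 6 letters (ZAIPAA).
Those 6 letters have A appearing 3 times, giving (6)!/(3!) = 120.

120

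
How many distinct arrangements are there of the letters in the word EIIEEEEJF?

1512

Letter multiplicities in EIIEEEEJF: E×5, F×1, I×2, J×1.
Dividing 9! = 362880 by 5!·2! = 240 for the repeated letters gives 1512.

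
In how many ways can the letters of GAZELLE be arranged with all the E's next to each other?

Treat the 2 copies of E as a single block. The multiset to arrange is then {EE, A, G, L, L, Z}, 6 items in all.
That gives (6)!/(2!) = 360 arrangements.

360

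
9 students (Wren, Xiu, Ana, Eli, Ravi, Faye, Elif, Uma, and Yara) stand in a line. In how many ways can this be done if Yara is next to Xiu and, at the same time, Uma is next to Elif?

Treat {Yara,Xiu} as one block (2 orders) and {Uma,Elif} as another (2 orders).
That leaves 7 units to arrange: 2 × 2 × 7! = 4 × 5040 = 20160.

20160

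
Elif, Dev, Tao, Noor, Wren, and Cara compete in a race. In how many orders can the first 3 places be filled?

There are 6 choices for 1st place, 5 for 2nd, and 4 for 3rd.
That gives 6 × 5 × 4 = 120.

120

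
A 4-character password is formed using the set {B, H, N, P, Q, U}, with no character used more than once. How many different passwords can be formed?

With no repetition, fill the 4 characters in order: 6 choices, then 5, down to 3.
That product is 6 × 5 × 4 × 3 = 360.

360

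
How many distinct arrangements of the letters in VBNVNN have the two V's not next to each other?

There are 6!/(3!·2!) = 60 arrangements of VBNVNN in total.
Arrangements with the V's together: treat VV as one letter, giving (5)!/(3!) = 20.
Hence 60 − 20 = 40.

40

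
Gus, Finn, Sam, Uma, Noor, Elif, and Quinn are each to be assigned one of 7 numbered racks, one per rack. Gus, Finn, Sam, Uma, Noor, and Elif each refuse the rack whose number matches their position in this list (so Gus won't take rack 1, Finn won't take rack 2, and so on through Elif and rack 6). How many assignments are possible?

Let Aᵢ (for 1 ≤ i ≤ 6) be the placements that put person i in their forbidden rack. Any j of these fix j positions, leaving (7−j)! ways to fill the rest, and there are C(6,j) ways to pick which j.
By inclusion–exclusion, the number of valid placements is Σ_{j=0}^{6} (−1)^j C(6,j)·(7−j)!.
Computing: 5040 − 4320 + 1800 − 480 + 90 − 12 + 1 = 2119.

2119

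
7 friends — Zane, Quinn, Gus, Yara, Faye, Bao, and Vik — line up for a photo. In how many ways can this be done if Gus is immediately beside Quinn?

1440

Treat {Gus, Quinn} as a single unit. There are 6 units to order, and the pair itself can be ordered 2 ways.
That gives 2 × 6! = 2 × 720 = 1440.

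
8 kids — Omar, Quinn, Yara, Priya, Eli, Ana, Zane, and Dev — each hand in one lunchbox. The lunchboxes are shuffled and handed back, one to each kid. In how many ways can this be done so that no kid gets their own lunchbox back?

This is the derangement count D_8: permutations of 8 items with no fixed point.
By inclusion–exclusion this is Σ_{j=0}^{8} (−1)^j C(8,j)·(8−j)!.
Computing: 40320 − 40320 + 20160 − 6720 + 1680 − 336 + 56 − 8 + 1 = 14833.

14833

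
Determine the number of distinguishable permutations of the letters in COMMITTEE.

Letter multiplicities in COMMITTEE: C×1, E×2, I×1, M×2, O×1, T×2.
So there are 9! / (2!·2!·2!) = 45360 distinguishable arrangements.

45360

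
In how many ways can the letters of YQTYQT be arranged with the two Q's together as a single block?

30

Treat the 2 copies of Q as a single block. The multiset to arrange is then {QQ, T, T, Y, Y}, 5 items in all.
That gives (5)!/(2!·2!) = 30 arrangements.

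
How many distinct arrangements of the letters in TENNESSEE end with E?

1680

With the last slot taken by E, it remains to arrange the other 8 letters (TNNESSEE).
Those 8 letters have E appearing 3 times, N appearing twice, and S appearing twice, giving (8)!/(3!·2!·2!) = 1680.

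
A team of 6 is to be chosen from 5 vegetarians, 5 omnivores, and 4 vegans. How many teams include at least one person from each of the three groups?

2625

Total 6-person selections from all 14: C(14,6) = 3003.
Subtract selections that omit an entire group: no vegetarians → C(9,6) = 84; no omnivores → C(9,6) = 84; no vegans → C(10,6) = 210.
Add back selections omitting two groups (i.e. drawn from a single group): C(5,6) + C(5,6) + C(4,6) = 0.
By inclusion–exclusion: 3003 − 378 + 0 = 2625.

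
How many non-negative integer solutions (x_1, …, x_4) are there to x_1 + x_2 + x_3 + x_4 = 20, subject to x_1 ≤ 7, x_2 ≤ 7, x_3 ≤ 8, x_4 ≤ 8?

258

By stars and bars, unrestricted non-negative solutions to x_1+…+x_4 = 20 number C(20+3,3) = 1771.
Subtract solutions that violate a single cap (substitute x_i' = x_i − (cap_i+1)): x_1 ≥ 8 gives C(15,3) = 455; x_2 ≥ 8 gives C(15,3) = 455; x_3 ≥ 9 gives C(14,3) = 364; x_4 ≥ 9 gives C(14,3) = 364. Together 1638.
Add back pairs where two caps are both exceeded: 35 + 20 + 20 + 20 + 20 + 10 = 125.
By inclusion–exclusion the count is 1771 − 1638 + 125 = 258.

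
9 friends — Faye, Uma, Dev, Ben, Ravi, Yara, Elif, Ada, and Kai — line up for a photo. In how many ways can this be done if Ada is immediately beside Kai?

80640

Treat {Ada, Kai} as a single unit. There are 8 units to order, and the pair itself can be ordered 2 ways.
That gives 2 × 8! = 2 × 40320 = 80640.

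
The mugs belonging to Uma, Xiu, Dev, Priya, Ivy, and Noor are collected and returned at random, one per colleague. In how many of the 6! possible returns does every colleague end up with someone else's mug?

Count assignments avoiding every fixed point. For any j of the 6 colleagues fixed to their own mug, the other 6−j can be arranged in (6−j)! ways.
By inclusion–exclusion this is Σ_{j=0}^{6} (−1)^j C(6,j)·(6−j)!.
Computing: 720 − 720 + 360 − 120 + 30 − 6 + 1 = 265.

265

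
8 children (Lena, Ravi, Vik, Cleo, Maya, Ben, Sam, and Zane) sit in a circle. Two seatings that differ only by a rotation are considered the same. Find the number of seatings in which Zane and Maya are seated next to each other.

Treat {Zane, Maya} as one unit (2 internal orders) and seat the resulting 7 units around the table: (6)! circular arrangements.
So 2 × (6)! = 2 × 720 = 1440.

1440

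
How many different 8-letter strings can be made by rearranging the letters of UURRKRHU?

1120

The 8 letters of UURRKRHU have repeats: R appearing 3 times and U appearing 3 times.
Dividing 8! = 40320 by 3!·3! = 36 for the repeated letters gives 1120.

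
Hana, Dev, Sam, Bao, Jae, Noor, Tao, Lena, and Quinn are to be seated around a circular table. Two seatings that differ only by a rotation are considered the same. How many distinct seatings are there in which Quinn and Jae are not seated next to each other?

30240

All circular seatings of 9 people number (8)! = 40320.
Those with Quinn next to Jae: fuse the pair into one unit and seat 8 units around a circle — 2·(7)! = 10080.
Subtracting, 40320 − 10080 = 30240.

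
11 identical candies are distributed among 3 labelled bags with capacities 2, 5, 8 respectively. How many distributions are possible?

12

By stars and bars, unrestricted non-negative solutions to x_1+…+x_3 = 11 number C(11+2,2) = 78.
Subtract solutions that violate a single cap (substitute x_i' = x_i − (cap_i+1)): x_1 ≥ 3 gives C(10,2) = 45; x_2 ≥ 6 gives C(7,2) = 21; x_3 ≥ 9 gives C(4,2) = 6. Together 72.
Add back pairs where two caps are both exceeded: 6 + 0 + 0 = 6.
By inclusion–exclusion the count is 78 − 72 + 6 = 12.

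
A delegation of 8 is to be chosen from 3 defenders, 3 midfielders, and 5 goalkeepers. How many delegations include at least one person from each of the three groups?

163

With no constraint there are C(11,8) = 165 possible selections.
Selections missing a whole group: no defenders → C(8,8) = 1; no midfielders → C(8,8) = 1; no goalkeepers → C(6,8) = 0.
Add back selections omitting two groups (i.e. drawn from a single group): C(3,8) + C(3,8) + C(5,8) = 0.
By inclusion–exclusion: 165 − 2 + 0 = 163.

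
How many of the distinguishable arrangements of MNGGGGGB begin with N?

Fix N in the first position and arrange the remaining 7 letters.
Those 7 letters have G appearing 5 times, giving (7)!/(5!) = 42.

42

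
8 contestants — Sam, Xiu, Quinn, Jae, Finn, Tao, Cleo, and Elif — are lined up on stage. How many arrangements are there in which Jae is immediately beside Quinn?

10080

Place the 6 others and the Jae-Quinn pair as 7 objects in a line; the pair has 2 internal arrangements.
That gives 2 × 7! = 2 × 5040 = 10080.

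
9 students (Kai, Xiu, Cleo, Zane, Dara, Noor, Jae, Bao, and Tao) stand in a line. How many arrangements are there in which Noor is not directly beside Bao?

There are 9! = 362880 arrangements in all. If Noor and Bao are adjacent, merging them into one block gives 2·(8)! = 80640 arrangements.
Complementary counting: 362880 − 80640 = 282240.

282240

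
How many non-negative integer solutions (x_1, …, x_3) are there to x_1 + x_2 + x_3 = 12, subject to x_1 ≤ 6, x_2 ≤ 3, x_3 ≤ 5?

6

Ignoring the caps, the number of non-negative solutions to x_1+…+x_3 = 12 is C(14,2) = 91.
Subtract solutions that violate a single cap (substitute x_i' = x_i − (cap_i+1)): x_1 ≥ 7 gives C(7,2) = 21; x_2 ≥ 4 gives C(10,2) = 45; x_3 ≥ 6 gives C(8,2) = 28. Together 94.
Add back pairs where two caps are both exceeded: 3 + 0 + 6 = 9.
By inclusion–exclusion the count is 91 − 94 + 9 = 6.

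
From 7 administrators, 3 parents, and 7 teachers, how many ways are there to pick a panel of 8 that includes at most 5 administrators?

Split by how many administrators are chosen (0 through 5).
Sum: C(7,0)·C(10,8) + C(7,1)·C(10,7) + C(7,2)·C(10,6) + C(7,3)·C(10,5) + C(7,4)·C(10,4) + C(7,5)·C(10,3) = 45 + 840 + 4410 + 8820 + 7350 + 2520 = 23985.

23985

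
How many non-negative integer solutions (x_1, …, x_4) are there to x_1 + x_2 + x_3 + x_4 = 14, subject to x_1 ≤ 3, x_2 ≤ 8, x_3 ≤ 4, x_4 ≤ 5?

Ignoring the caps, the number of non-negative solutions to x_1+…+x_4 = 14 is C(17,3) = 680.
Subtract solutions that violate a single cap (substitute x_i' = x_i − (cap_i+1)): x_1 ≥ 4 gives C(13,3) = 286; x_2 ≥ 9 gives C(8,3) = 56; x_3 ≥ 5 gives C(12,3) = 220; x_4 ≥ 6 gives C(11,3) = 165. Together 727.
Add back pairs where two caps are both exceeded: 4 + 56 + 35 + 1 + 0 + 20 = 116.
By inclusion–exclusion the count is 680 − 727 + 116 = 69.

69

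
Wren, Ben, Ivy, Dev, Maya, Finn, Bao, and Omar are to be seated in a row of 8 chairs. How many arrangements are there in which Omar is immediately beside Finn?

10080

Treat {Omar, Finn} as a single unit. There are 7 units to order, and the pair itself can be ordered 2 ways.
So the count is 2·(7)! = 10080.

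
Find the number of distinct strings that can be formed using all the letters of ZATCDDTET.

ZATCDDTET has 9 letters with D appearing twice and T appearing 3 times.
So there are 9! / (3!·2!) = 30240 distinguishable arrangements.

30240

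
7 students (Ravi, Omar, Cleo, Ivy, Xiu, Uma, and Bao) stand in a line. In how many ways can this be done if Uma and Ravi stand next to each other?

Glue Uma and Ravi into one block (2 internal orders), leaving 6 units to arrange in a row.
That gives 2 × 6! = 2 × 720 = 1440.

1440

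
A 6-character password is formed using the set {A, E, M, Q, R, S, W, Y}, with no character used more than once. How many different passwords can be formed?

20160

This is a permutation of 6 out of 8: P(8,6) = 8!/2!.
8 × 7 × 6 × 5 × 4 × 3 = 20160.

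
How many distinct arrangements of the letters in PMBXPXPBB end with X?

Fix X in the last position and arrange the remaining 8 letters.
Those 8 letters have B appearing 3 times and P appearing 3 times, giving (8)!/(3!·3!) = 1120.

1120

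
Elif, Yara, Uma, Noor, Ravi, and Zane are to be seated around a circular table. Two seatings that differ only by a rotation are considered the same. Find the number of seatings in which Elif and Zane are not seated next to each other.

72

All circular seatings of 6 people number (5)! = 120.
Those with Elif next to Zane: fuse the pair into one unit and seat 5 units around a circle — 2·(4)! = 48.
Subtracting, 120 − 48 = 72.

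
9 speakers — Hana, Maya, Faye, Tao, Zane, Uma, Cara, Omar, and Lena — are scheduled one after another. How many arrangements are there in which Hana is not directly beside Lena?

Of the 9! = 362880 arrangements, those with Hana and Lena adjacent number 2 × 8! = 80640 (treat the pair as a block with 2 internal orders).
So 362880 − 80640 = 282240 arrangements keep them apart.

282240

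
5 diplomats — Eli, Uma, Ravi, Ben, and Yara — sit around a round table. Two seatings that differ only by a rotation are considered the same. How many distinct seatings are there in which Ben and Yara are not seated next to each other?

12

Without the restriction there are (4)! = 24 seatings.
Seatings with Ben beside Yara: treat them as a block with 2 internal orders, giving 2 × (3)! = 12.
Subtracting, 24 − 12 = 12.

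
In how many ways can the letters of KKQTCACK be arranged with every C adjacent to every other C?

Treat the 2 copies of C as a single block. The multiset to arrange is then {CC, A, K, K, K, Q, T}, 7 items in all.
That gives (7)!/(3!) = 840 arrangements.

840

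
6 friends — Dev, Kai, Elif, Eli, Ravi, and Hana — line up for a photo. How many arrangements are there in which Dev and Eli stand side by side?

240

Treat {Dev, Eli} as a single unit. There are 5 units to order, and the pair itself can be ordered 2 ways.
So the count is 2·(5)! = 240.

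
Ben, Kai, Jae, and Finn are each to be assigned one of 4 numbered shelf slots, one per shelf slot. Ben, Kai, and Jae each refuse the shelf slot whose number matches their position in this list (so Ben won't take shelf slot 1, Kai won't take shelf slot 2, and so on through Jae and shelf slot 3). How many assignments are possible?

Let Aᵢ (for i ∈ {1, 2, 3}) be the placements that put person i in their forbidden shelf slot. Any j of these fix j positions, leaving (4−j)! ways to fill the rest, and there are C(3,j) ways to pick which j.
By inclusion–exclusion, the number of valid placements is Σ_{j=0}^{3} (−1)^j C(3,j)·(4−j)!.
Computing: 24 − 18 + 6 − 1 = 11.

11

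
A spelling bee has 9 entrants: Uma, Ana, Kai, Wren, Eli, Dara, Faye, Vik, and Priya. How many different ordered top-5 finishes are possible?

There are 9 choices for 1st place, 8 for 2nd, and so on down to 5 for position 5.
That gives 9 × 8 × 7 × 6 × 5 = 15120.

15120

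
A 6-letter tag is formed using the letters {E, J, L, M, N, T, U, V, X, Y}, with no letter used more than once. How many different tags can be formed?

This is a permutation of 6 out of 10: P(10,6) = 10!/4!.
10 × 9 × 8 × 7 × 6 × 5 = 151200.

151200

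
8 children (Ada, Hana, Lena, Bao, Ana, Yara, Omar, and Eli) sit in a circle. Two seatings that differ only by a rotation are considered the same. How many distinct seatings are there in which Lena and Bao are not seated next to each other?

3600

All circular seatings of 8 people number (7)! = 5040.
Seatings with Lena beside Bao: treat them as a block with 2 internal orders, giving 2 × (6)! = 1440.
Subtracting, 5040 − 1440 = 3600.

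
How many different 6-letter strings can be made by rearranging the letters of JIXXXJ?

JIXXXJ has 6 letters with J appearing twice and X appearing 3 times.
Dividing 6! = 720 by 3!·2! = 12 for the repeated letters gives 60.

60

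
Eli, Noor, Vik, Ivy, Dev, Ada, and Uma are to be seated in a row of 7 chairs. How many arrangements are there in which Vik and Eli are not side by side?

3600

There are 7! = 5040 arrangements in all. If Vik and Eli are adjacent, merging them into one block gives 2·(6)! = 1440 arrangements.
So 5040 − 1440 = 3600 arrangements keep them apart.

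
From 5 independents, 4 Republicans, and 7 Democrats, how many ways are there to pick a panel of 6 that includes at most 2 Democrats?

3612

Split by how many Democrats are chosen (0 through 2).
Sum: C(7,0)·C(9,6) + C(7,1)·C(9,5) + C(7,2)·C(9,4) = 84 + 882 + 2646 = 3612.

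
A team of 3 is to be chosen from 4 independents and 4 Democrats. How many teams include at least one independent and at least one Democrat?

48

Unrestricted: C(8,3) = 56 ways to pick any 3 of the 8.
Subtract selections that omit an entire group: no independents → C(4,3) = 4; no Democrats → C(4,3) = 4.
Both groups omitted at once is impossible, so 56 − 8 = 48.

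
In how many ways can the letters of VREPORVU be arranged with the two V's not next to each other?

7560

There are 8!/(2!·2!) = 10080 arrangements of VREPORVU in total.
If the two V's are adjacent, glue them into one block, leaving 7 items to arrange: (7)!/(2!) = 2520 ways.
Hence 10080 − 2520 = 7560.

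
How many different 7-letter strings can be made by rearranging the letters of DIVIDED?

420

The 7 letters of DIVIDED have repeats: D appearing 3 times and I appearing twice.
So there are 7! / (3!·2!) = 420 distinguishable arrangements.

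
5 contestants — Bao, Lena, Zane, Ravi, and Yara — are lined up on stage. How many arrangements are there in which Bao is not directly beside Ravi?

Of the 5! = 120 arrangements, those with Bao and Ravi adjacent number 2 × 4! = 48 (treat the pair as a block with 2 internal orders).
So 120 − 48 = 72 arrangements keep them apart.

72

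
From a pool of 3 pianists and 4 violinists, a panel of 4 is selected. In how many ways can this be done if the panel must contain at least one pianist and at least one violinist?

34

Unrestricted: C(7,4) = 35 ways to pick any 4 of the 7.
Selections missing a whole group: no pianists → C(4,4) = 1; no violinists → C(3,4) = 0.
Both groups omitted at once is impossible, so 35 − 1 = 34.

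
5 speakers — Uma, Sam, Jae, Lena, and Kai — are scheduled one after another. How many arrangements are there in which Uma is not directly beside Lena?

Of the 5! = 120 arrangements, those with Uma and Lena adjacent number 2 × 4! = 48 (treat the pair as a block with 2 internal orders).
Complementary counting: 120 − 48 = 72.

72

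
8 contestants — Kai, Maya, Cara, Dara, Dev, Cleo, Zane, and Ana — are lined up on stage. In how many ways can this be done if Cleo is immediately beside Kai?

10080

Treat {Cleo, Kai} as a single unit. There are 7 units to order, and the pair itself can be ordered 2 ways.
So the count is 2·(7)! = 10080.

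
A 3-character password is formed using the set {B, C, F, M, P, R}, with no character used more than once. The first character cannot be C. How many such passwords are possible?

100

The first character has 6−1 = 5 choices (anything except C).
The remaining 2 characters are filled from the other 5 symbols without repetition: 5 × 4 = 20.
Total: 5 × 20 = 100.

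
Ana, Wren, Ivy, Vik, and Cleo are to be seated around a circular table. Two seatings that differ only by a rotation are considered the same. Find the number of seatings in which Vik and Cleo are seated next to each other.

Treat {Vik, Cleo} as one unit (2 internal orders) and seat the resulting 4 units around the table: (3)! circular arrangements.
So 2 × (3)! = 2 × 6 = 12.

12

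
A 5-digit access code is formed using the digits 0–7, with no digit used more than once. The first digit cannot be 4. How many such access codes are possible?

5880

The first digit has 8−1 = 7 choices (anything except 4).
The remaining 4 digits are filled from the other 7 symbols without repetition: 7 × 6 × 5 × 4 = 840.
Total: 7 × 840 = 5880.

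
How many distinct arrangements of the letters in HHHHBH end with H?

5

Fix H in the last position and arrange the remaining 5 letters.
Those 5 letters have H appearing 4 times, giving (5)!/(4!) = 5.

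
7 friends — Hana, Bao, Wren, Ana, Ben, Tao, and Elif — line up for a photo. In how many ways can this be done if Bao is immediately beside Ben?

Treat {Bao, Ben} as a single unit. There are 6 units to order, and the pair itself can be ordered 2 ways.
So the count is 2·(6)! = 1440.

1440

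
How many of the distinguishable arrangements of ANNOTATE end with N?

Fix N in the last position and arrange the remaining 7 letters.
Those 7 letters have A appearing twice and T appearing twice, giving (7)!/(2!·2!) = 1260.

1260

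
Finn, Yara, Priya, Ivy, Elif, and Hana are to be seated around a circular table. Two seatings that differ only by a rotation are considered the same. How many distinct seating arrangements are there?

Seat Finn anywhere (absorbing the rotational symmetry), then permute the other 5: (5)! = 120.

120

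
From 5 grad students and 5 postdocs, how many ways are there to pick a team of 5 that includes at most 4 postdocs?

251

Split by how many postdocs are chosen (0 through 4).
Sum: C(5,0)·C(5,5) + C(5,1)·C(5,4) + C(5,2)·C(5,3) + C(5,3)·C(5,2) + C(5,4)·C(5,1) = 1 + 25 + 100 + 100 + 25 = 251.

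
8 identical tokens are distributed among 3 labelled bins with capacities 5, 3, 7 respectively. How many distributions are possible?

By stars and bars, unrestricted non-negative solutions to x_1+…+x_3 = 8 number C(8+2,2) = 45.
Subtract solutions that violate a single cap (substitute x_i' = x_i − (cap_i+1)): x_1 ≥ 6 gives C(4,2) = 6; x_2 ≥ 4 gives C(6,2) = 15; x_3 ≥ 8 gives C(2,2) = 1. Together 22.
No two caps can be exceeded simultaneously, so the pair terms are all 0.
By inclusion–exclusion the count is 45 − 22 + 0 = 23.

23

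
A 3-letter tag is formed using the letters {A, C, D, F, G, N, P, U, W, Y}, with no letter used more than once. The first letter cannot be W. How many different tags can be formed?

648

The first letter has 10−1 = 9 choices (anything except W).
The remaining 2 letters are filled from the other 9 symbols without repetition: 9 × 8 = 72.
Total: 9 × 72 = 648.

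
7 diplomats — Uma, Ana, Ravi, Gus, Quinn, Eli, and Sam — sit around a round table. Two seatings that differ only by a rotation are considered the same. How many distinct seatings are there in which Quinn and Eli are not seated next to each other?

All circular seatings of 7 people number (6)! = 720.
Seatings with Quinn beside Eli: treat them as a block with 2 internal orders, giving 2 × (5)! = 240.
Subtracting, 720 − 240 = 480.

480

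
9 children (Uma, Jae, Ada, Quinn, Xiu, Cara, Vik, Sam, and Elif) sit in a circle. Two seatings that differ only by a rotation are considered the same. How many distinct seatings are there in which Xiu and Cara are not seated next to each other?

Without the restriction there are (8)! = 40320 seatings.
Seatings with Xiu beside Cara: treat them as a block with 2 internal orders, giving 2 × (7)! = 10080.
Subtracting, 40320 − 10080 = 30240.

30240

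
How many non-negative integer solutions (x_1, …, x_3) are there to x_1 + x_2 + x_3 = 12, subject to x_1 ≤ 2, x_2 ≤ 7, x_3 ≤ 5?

Without the upper bounds there are C(14,2) = 91 ways to split 12 among 3 variables.
Subtract solutions that violate a single cap (substitute x_i' = x_i − (cap_i+1)): x_1 ≥ 3 gives C(11,2) = 55; x_2 ≥ 8 gives C(6,2) = 15; x_3 ≥ 6 gives C(8,2) = 28. Together 98.
Add back pairs where two caps are both exceeded: 3 + 10 + 0 = 13.
By inclusion–exclusion the count is 91 − 98 + 13 = 6.

6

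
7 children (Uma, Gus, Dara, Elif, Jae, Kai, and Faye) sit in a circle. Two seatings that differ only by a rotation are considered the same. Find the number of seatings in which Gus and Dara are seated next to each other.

Glue Gus and Dara into a block (2 internal orders). Seating 6 units around a circle gives (5)! arrangements.
So 2 × (5)! = 2 × 120 = 240.

240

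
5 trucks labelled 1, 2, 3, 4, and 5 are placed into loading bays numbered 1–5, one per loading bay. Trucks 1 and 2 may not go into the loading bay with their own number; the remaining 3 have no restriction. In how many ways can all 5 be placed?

Let Aᵢ (for i ∈ {1, 2}) be the placements that put truck i in its forbidden loading bay. Any j of these fix j positions, leaving (5−j)! ways to fill the rest, and there are C(2,j) ways to pick which j.
By inclusion–exclusion, the number of valid placements is Σ_{j=0}^{2} (−1)^j C(2,j)·(5−j)!.
Computing: 120 − 48 + 6 = 78.

78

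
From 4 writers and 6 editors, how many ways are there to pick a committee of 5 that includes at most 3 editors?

186

Split by how many editors are chosen (0 through 3).
Sum: C(6,0)·C(4,5) + C(6,1)·C(4,4) + C(6,2)·C(4,3) + C(6,3)·C(4,2) = 0 + 6 + 60 + 120 = 186.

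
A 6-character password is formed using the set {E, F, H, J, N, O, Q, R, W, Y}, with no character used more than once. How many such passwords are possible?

Choose and order 6 of the 10 symbols: the first character has 10 options, the next 9, and so on down to 5.
That product is 10 × 9 × 8 × 7 × 6 × 5 = 151200.

151200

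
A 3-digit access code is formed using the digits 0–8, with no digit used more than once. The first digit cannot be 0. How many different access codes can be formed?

The first digit has 9−1 = 8 choices (anything except 0).
The remaining 2 digits are filled from the other 8 symbols without repetition: 8 × 7 = 56.
Total: 8 × 56 = 448.

448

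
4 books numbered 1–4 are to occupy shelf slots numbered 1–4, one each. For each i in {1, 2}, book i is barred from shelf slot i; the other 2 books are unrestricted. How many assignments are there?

14

Let Aᵢ (for i ∈ {1, 2}) be the placements that put book i in its forbidden shelf slot. Any j of these fix j positions, leaving (4−j)! ways to fill the rest, and there are C(2,j) ways to pick which j.
By inclusion–exclusion, the number of valid placements is Σ_{j=0}^{2} (−1)^j C(2,j)·(4−j)!.
Computing: 24 − 12 + 2 = 14.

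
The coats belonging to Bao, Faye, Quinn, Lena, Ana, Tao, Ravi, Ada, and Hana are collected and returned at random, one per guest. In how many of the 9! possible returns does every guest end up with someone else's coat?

This is the derangement count D_9: permutations of 9 items with no fixed point.
By inclusion–exclusion this is Σ_{j=0}^{9} (−1)^j C(9,j)·(9−j)!.
Computing: 362880 − 362880 + 181440 − 60480 + 15120 − 3024 + 504 − 72 + 9 − 1 = 133496.

133496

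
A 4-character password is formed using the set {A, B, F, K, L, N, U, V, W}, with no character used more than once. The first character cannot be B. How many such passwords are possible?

2688

The first character has 9−1 = 8 choices (anything except B).
The remaining 3 characters are filled from the other 8 symbols without repetition: 8 × 7 × 6 = 336.
Total: 8 × 336 = 2688.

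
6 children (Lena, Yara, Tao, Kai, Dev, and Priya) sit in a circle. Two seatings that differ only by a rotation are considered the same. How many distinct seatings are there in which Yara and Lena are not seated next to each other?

72

All circular seatings of 6 people number (5)! = 120.
Those with Yara next to Lena: fuse the pair into one unit and seat 5 units around a circle — 2·(4)! = 48.
Subtracting, 120 − 48 = 72.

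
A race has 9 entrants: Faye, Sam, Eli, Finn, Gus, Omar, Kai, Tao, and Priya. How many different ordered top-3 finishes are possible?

504

This is an ordered selection of 3 from 9: P(9,3).
That gives 9 × 8 × 7 = 504.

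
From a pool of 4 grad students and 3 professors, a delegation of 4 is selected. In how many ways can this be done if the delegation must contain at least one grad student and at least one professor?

With no constraint there are C(7,4) = 35 possible selections.
Subtract selections that omit an entire group: no grad students → C(3,4) = 0; no professors → C(4,4) = 1.
Both groups omitted at once is impossible, so 35 − 1 = 34.

34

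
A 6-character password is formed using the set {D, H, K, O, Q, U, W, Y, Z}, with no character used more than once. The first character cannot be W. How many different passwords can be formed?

53760

The first character has 9−1 = 8 choices (anything except W).
The remaining 5 characters are filled from the other 8 symbols without repetition: 8 × 7 × 6 × 5 × 4 = 6720.
Total: 8 × 6720 = 53760.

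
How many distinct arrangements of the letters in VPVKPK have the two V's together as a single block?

Treat the 2 copies of V as a single block. The multiset to arrange is then {VV, K, K, P, P}, 5 items in all.
That gives (5)!/(2!·2!) = 30 arrangements.

30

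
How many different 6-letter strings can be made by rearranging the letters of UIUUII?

UIUUII has 6 letters with I appearing 3 times and U appearing 3 times.
Dividing 6! = 720 by 3!·3! = 36 for the repeated letters gives 20.

20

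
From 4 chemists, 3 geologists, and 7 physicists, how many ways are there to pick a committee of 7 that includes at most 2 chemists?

2472

Split by how many chemists are chosen (0 through 2).
Sum: C(4,0)·C(10,7) + C(4,1)·C(10,6) + C(4,2)·C(10,5) = 120 + 840 + 1512 = 2472.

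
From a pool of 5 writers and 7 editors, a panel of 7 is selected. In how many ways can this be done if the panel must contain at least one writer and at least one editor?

Total 7-person selections from all 12: C(12,7) = 792.
Subtract selections that omit an entire group: no writers → C(7,7) = 1; no editors → C(5,7) = 0.
Both groups omitted at once is impossible, so 792 − 1 = 791.

791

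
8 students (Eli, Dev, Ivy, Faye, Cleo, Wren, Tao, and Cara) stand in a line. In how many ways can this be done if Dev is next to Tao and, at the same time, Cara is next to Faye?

2880

Treat {Dev,Tao} as one block (2 orders) and {Cara,Faye} as another (2 orders).
That leaves 6 units to arrange: 2 × 2 × 6! = 4 × 720 = 2880.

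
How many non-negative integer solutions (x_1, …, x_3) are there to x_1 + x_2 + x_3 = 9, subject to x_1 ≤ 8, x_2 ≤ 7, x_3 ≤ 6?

Ignoring the caps, the number of non-negative solutions to x_1+…+x_3 = 9 is C(11,2) = 55.
Subtract solutions that violate a single cap (substitute x_i' = x_i − (cap_i+1)): x_1 ≥ 9 gives C(2,2) = 1; x_2 ≥ 8 gives C(3,2) = 3; x_3 ≥ 7 gives C(4,2) = 6. Together 10.
No two caps can be exceeded simultaneously, so the pair terms are all 0.
By inclusion–exclusion the count is 55 − 10 + 0 = 45.

45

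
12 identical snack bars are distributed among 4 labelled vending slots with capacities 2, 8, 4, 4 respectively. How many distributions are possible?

Without the upper bounds there are C(15,3) = 455 ways to split 12 among 4 vending slots.
Subtract solutions that violate a single cap (substitute x_i' = x_i − (cap_i+1)): x_1 ≥ 3 gives C(12,3) = 220; x_2 ≥ 9 gives C(6,3) = 20; x_3 ≥ 5 gives C(10,3) = 120; x_4 ≥ 5 gives C(10,3) = 120. Together 480.
Add back pairs where two caps are both exceeded: 1 + 35 + 35 + 0 + 0 + 10 = 81.
By inclusion–exclusion the count is 455 − 480 + 81 = 56.

56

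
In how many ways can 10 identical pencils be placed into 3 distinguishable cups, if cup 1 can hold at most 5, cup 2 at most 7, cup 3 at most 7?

Ignoring the caps, the number of non-negative solutions to x_1+…+x_3 = 10 is C(12,2) = 66.
Subtract solutions that violate a single cap (substitute x_i' = x_i − (cap_i+1)): x_1 ≥ 6 gives C(6,2) = 15; x_2 ≥ 8 gives C(4,2) = 6; x_3 ≥ 8 gives C(4,2) = 6. Together 27.
No two caps can be exceeded simultaneously, so the pair terms are all 0.
By inclusion–exclusion the count is 66 − 27 + 0 = 39.

39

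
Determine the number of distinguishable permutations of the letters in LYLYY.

LYLYY has 5 letters with L appearing twice and Y appearing 3 times.
Dividing 5! = 120 by 3!·2! = 12 for the repeated letters gives 10.

10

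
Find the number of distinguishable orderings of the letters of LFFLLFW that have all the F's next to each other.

Treat the 3 copies of F as a single block. The multiset to arrange is then {FFF, L, L, L, W}, 5 items in all.
That gives (5)!/(3!) = 20 arrangements.

20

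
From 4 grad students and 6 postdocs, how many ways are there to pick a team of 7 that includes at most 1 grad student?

Split by how many grad students are chosen (0 through 1).
Sum: C(4,0)·C(6,7) + C(4,1)·C(6,6) = 0 + 4 = 4.

4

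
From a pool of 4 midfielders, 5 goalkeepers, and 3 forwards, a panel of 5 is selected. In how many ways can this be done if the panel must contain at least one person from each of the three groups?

Total 5-person selections from all 12: C(12,5) = 792.
Selections missing a whole group: no midfielders → C(8,5) = 56; no goalkeepers → C(7,5) = 21; no forwards → C(9,5) = 126.
Add back selections omitting two groups (i.e. drawn from a single group): C(4,5) + C(5,5) + C(3,5) = 1.
By inclusion–exclusion: 792 − 203 + 1 = 590.

590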